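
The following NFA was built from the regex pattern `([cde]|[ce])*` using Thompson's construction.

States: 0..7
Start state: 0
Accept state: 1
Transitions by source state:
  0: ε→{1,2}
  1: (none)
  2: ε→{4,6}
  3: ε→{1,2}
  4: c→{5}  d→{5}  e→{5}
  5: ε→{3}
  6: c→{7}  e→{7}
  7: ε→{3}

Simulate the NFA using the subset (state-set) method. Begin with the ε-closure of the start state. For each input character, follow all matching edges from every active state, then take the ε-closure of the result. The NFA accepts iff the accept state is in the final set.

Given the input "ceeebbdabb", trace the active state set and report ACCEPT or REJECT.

Answer: REJECT

Trace:
S₀ = ε-closure({0}) = {0,1,2,4,6}
'c' @ 1: {1,2,3,4,5,6,7}  [accepting]
'e' @ 2: {1,2,3,4,5,6,7}  [accepting]
'e' @ 3: {1,2,3,4,5,6,7}  [accepting]
'e' @ 4: {1,2,3,4,5,6,7}  [accepting]
'b' @ 5: {}  — dead — no transitions
rest 'bdabb' ignored (set empty)
after full input: {}  (accept=1 not in)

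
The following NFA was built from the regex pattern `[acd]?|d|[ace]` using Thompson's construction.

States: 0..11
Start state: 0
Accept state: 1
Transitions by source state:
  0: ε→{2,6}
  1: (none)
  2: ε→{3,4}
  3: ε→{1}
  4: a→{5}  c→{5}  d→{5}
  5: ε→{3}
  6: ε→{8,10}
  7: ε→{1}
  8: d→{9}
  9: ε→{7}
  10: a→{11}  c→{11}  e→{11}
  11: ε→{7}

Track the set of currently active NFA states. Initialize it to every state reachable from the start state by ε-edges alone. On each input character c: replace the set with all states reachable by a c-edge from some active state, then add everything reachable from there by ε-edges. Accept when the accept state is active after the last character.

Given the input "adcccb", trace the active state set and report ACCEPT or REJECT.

Answer: REJECT

Steps:
start: ε-closure({0}) = {0,1,2,3,4,6,8,10}
'a' @ 1: {1,3,5,7,11}  [accepting]
'd' @ 2: {}  — state set empty
rest 'cccb' ignored (set empty)
end set {} — state 1 not in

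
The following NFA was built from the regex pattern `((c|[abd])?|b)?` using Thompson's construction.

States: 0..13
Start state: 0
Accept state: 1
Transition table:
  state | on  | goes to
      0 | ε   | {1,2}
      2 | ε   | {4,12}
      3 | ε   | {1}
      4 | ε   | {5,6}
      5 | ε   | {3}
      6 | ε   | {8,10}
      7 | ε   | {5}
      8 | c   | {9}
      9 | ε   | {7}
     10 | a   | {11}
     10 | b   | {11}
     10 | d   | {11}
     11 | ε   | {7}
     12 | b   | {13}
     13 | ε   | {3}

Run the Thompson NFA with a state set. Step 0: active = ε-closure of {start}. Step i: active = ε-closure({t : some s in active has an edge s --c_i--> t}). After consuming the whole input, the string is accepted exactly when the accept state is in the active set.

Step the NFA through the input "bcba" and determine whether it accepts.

start: ε-closure({0}) = {0,1,2,3,4,5,6,8,10,12}
'b' @ 1: {1,3,5,7,11,13}  ✓accept
'c' @ 2: {}  — state set empty
rest 'ba' ignored (set empty)
after full input: {}  (accept=1 not in)

Answer: REJECT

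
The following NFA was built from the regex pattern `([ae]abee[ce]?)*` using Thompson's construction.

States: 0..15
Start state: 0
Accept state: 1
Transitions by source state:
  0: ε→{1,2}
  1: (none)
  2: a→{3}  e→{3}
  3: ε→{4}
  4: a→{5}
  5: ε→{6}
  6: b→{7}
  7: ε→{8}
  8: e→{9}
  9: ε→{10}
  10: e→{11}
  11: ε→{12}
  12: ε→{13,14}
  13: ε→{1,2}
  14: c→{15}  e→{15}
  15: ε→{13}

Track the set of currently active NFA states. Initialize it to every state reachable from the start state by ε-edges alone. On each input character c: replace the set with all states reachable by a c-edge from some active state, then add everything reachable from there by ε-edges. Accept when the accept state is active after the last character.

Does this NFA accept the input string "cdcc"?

Answer: REJECT

Trace:
S₀ = ε-closure({0}) = {0,1,2}
'c' @ 1: {}  — state set empty
rest 'dcc' ignored (set empty)
end set {} — state 1 not in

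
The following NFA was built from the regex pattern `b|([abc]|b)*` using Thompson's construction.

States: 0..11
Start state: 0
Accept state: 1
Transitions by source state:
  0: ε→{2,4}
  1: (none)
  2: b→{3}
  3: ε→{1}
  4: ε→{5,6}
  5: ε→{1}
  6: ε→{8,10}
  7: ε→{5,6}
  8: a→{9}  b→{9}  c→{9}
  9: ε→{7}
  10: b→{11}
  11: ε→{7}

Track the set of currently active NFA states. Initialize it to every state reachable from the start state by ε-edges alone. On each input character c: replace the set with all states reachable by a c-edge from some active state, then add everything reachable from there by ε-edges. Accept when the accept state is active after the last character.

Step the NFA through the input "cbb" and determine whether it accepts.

Answer: ACCEPT

Steps:
start: ε-closure({0}) = {0,1,2,4,5,6,8,10}
'c' @ 1: {1,5,6,7,8,9,10}  [accepting]
'b' @ 2: {1,5,6,7,8,9,10,11}  [accepting]
'b' @ 3: {1,5,6,7,8,9,10,11}  [accepting]
final: {1,5,6,7,8,9,10,11}; accept 1 in set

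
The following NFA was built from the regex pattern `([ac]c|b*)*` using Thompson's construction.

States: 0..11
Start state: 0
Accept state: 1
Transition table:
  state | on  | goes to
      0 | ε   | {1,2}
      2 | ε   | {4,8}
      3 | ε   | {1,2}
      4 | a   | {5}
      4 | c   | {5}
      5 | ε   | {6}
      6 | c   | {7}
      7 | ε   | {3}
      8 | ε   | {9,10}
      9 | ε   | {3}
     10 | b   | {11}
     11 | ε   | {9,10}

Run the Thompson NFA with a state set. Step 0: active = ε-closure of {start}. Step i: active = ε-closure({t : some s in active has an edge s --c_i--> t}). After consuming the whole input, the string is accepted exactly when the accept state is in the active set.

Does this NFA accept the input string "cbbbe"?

Answer: REJECT

Derivation:
S₀ = ε-closure({0}) = {0,1,2,3,4,8,9,10}
'c' @ 1: {5,6}
'b' @ 2: {}  — state set empty
rest 'bbe' ignored (set empty)
final: {}; accept 1 not in set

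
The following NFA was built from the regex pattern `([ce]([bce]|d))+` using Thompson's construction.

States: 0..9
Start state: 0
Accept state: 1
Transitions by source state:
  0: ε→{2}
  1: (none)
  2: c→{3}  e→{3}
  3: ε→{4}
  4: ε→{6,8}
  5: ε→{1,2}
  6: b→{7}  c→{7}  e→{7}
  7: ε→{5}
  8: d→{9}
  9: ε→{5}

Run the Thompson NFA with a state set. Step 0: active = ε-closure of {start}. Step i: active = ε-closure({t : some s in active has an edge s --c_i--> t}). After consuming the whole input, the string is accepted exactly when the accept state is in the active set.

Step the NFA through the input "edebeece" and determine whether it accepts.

Answer: ACCEPT

Steps:
initial (ε-close {0}): {0,2}
'e' @ 1: {3,4,6,8}
'd' @ 2: {1,2,5,9}  (accept∈set)
'e' @ 3: {3,4,6,8}
'b' @ 4: {1,2,5,7}  (accept∈set)
'e' @ 5: {3,4,6,8}
'e' @ 6: {1,2,5,7}  (accept∈set)
'c' @ 7: {3,4,6,8}
'e' @ 8: {1,2,5,7}  (accept∈set)
end set {1,2,5,7} — state 1 in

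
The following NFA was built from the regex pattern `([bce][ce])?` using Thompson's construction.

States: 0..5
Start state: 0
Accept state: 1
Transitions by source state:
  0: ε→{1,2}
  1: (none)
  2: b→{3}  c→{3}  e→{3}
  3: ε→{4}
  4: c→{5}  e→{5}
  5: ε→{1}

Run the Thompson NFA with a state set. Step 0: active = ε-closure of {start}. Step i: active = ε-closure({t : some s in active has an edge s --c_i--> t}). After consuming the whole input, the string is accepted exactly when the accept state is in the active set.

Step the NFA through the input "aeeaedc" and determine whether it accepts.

Answer: REJECT

Derivation:
S₀ = ε-closure({0}) = {0,1,2}
'a' @ 1: {}  — no active states
rest 'eeaedc' ignored (set empty)
end set {} — state 1 not in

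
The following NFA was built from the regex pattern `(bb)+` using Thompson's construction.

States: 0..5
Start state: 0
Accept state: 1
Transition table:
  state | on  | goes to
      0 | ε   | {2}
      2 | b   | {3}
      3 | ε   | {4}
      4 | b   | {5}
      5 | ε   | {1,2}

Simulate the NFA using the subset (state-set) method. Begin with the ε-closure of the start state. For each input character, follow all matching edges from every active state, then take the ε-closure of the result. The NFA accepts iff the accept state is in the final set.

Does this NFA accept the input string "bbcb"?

Answer: REJECT

Steps:
S₀ = ε-closure({0}) = {0,2}
'b' @ 1: {3,4}
'b' @ 2: {1,2,5}  [accepting]
'c' @ 3: {}  — no active states
rest 'b' ignored (set empty)
after full input: {}  (accept=1 not in)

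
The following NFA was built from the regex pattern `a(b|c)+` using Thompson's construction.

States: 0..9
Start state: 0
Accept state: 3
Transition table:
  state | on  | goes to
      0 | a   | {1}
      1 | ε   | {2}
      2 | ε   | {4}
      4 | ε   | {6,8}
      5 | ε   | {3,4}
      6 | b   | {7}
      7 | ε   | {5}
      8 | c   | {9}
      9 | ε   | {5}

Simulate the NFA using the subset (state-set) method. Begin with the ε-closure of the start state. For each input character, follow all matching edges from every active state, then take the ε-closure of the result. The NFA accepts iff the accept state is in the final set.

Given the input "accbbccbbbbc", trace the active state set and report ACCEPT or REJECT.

Answer: ACCEPT

Derivation:
initial (ε-close {0}): {0}
'a' @ 1: {1,2,4,6,8}
'c' @ 2: {3,4,5,6,8,9}  (accept∈set)
'c' @ 3: {3,4,5,6,8,9}  (accept∈set)
'b' @ 4: {3,4,5,6,7,8}  (accept∈set)
'b' @ 5: {3,4,5,6,7,8}  (accept∈set)
'c' @ 6: {3,4,5,6,8,9}  (accept∈set)
'c' @ 7: {3,4,5,6,8,9}  (accept∈set)
'b' @ 8: {3,4,5,6,7,8}  (accept∈set)
'b' @ 9: {3,4,5,6,7,8}  (accept∈set)
'b' @ 10: {3,4,5,6,7,8}  (accept∈set)
'b' @ 11: {3,4,5,6,7,8}  (accept∈set)
'c' @ 12: {3,4,5,6,8,9}  (accept∈set)
final: {3,4,5,6,8,9}; accept 3 in set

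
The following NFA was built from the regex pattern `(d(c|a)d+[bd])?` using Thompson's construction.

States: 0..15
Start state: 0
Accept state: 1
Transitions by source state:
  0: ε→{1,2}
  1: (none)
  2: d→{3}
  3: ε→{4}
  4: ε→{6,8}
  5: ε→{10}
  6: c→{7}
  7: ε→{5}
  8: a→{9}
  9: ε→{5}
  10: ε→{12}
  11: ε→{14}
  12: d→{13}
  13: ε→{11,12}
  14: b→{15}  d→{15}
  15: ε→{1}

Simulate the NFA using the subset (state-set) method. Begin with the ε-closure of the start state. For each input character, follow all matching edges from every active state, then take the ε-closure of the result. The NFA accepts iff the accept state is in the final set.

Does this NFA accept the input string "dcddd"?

Answer: ACCEPT

Steps:
S₀ = ε-closure({0}) = {0,1,2}
'd' @ 1: {3,4,6,8}
'c' @ 2: {5,7,10,12}
'd' @ 3: {11,12,13,14}
'd' @ 4: {1,11,12,13,14,15}  (accept∈set)
'd' @ 5: {1,11,12,13,14,15}  (accept∈set)
final: {1,11,12,13,14,15}; accept 1 in set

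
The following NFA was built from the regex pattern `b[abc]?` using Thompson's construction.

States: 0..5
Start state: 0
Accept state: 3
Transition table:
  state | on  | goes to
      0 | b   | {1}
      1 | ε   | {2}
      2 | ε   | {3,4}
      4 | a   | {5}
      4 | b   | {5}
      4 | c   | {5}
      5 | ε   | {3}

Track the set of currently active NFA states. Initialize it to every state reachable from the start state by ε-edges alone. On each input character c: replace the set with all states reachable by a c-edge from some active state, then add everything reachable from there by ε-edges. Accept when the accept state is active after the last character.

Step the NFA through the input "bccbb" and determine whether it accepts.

Answer: REJECT

Trace:
S₀ = ε-closure({0}) = {0}
'b' @ 1: {1,2,3,4}  ✓accept
'c' @ 2: {3,5}  ✓accept
'c' @ 3: {}  — no active states
rest 'bb' ignored (set empty)
after full input: {}  (accept=3 not in)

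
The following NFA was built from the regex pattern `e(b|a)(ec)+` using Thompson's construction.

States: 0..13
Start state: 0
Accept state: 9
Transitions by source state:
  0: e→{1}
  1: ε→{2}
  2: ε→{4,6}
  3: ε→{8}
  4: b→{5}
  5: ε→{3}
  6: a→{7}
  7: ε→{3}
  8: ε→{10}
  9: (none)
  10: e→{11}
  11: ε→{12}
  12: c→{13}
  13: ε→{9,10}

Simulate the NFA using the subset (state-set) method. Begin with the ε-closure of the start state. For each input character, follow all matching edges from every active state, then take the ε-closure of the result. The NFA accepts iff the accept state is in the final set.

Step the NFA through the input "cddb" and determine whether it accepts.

Answer: REJECT

Steps:
S₀ = ε-closure({0}) = {0}
'c' @ 1: {}  — dead — no transitions
rest 'ddb' ignored (set empty)
end set {} — state 9 not in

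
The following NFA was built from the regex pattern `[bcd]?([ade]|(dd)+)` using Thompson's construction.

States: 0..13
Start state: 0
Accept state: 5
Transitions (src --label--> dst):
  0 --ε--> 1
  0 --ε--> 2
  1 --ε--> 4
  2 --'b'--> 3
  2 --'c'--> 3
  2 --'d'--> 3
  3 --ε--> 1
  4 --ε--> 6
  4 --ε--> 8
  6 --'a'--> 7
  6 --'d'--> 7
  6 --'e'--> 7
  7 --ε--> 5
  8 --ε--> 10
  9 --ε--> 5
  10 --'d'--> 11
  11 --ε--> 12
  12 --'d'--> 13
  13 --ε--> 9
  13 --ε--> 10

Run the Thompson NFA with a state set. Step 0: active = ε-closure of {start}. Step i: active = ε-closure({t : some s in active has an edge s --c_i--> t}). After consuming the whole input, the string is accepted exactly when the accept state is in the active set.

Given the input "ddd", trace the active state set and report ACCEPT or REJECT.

S₀ = ε-closure({0}) = {0,1,2,4,6,8,10}
'd' @ 1: {1,3,4,5,6,7,8,10,11,12}  (accept∈set)
'd' @ 2: {5,7,9,10,11,12,13}  (accept∈set)
'd' @ 3: {5,9,10,11,12,13}  (accept∈set)
after full input: {5,9,10,11,12,13}  (accept=5 in)

Answer: ACCEPT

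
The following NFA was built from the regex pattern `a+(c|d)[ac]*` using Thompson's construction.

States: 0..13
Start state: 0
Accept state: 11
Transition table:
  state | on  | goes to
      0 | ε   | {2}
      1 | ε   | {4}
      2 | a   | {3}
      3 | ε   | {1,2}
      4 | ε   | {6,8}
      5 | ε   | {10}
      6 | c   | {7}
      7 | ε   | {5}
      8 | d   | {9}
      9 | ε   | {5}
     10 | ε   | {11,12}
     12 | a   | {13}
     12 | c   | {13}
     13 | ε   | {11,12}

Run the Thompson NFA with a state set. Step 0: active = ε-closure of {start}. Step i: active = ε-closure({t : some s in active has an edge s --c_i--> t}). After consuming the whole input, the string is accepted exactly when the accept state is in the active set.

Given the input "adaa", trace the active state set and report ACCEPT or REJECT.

start: ε-closure({0}) = {0,2}
'a' @ 1: {1,2,3,4,6,8}
'd' @ 2: {5,9,10,11,12}  ✓accept
'a' @ 3: {11,12,13}  ✓accept
'a' @ 4: {11,12,13}  ✓accept
final: {11,12,13}; accept 11 in set

Answer: ACCEPT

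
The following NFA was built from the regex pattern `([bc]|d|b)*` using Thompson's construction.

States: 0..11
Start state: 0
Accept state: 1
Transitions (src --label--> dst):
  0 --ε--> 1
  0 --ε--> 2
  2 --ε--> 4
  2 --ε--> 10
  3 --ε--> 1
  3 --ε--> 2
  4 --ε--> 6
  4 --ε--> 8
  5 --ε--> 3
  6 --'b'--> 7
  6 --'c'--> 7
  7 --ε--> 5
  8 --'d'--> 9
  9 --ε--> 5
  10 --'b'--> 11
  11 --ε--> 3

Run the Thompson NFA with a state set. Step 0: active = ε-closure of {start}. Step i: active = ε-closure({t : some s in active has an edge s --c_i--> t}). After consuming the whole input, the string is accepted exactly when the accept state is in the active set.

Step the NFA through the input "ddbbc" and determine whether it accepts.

Answer: ACCEPT

Steps:
initial (ε-close {0}): {0,1,2,4,6,8,10}
'd' @ 1: {1,2,3,4,5,6,8,9,10}  [accepting]
'd' @ 2: {1,2,3,4,5,6,8,9,10}  [accepting]
'b' @ 3: {1,2,3,4,5,6,7,8,10,11}  [accepting]
'b' @ 4: {1,2,3,4,5,6,7,8,10,11}  [accepting]
'c' @ 5: {1,2,3,4,5,6,7,8,10}  [accepting]
after full input: {1,2,3,4,5,6,7,8,10}  (accept=1 in)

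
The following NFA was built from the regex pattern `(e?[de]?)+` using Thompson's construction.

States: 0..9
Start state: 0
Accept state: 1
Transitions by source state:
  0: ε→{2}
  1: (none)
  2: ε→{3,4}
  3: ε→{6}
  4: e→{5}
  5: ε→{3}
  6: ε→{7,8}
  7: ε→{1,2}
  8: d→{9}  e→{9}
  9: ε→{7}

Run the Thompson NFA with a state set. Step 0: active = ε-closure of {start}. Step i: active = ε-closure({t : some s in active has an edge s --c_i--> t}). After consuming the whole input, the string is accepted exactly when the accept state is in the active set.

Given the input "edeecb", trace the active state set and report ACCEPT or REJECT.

initial (ε-close {0}): {0,1,2,3,4,6,7,8}
'e' @ 1: {1,2,3,4,5,6,7,8,9}  [accepting]
'd' @ 2: {1,2,3,4,6,7,8,9}  [accepting]
'e' @ 3: {1,2,3,4,5,6,7,8,9}  [accepting]
'e' @ 4: {1,2,3,4,5,6,7,8,9}  [accepting]
'c' @ 5: {}  — state set empty
rest 'b' ignored (set empty)
after full input: {}  (accept=1 not in)

Answer: REJECT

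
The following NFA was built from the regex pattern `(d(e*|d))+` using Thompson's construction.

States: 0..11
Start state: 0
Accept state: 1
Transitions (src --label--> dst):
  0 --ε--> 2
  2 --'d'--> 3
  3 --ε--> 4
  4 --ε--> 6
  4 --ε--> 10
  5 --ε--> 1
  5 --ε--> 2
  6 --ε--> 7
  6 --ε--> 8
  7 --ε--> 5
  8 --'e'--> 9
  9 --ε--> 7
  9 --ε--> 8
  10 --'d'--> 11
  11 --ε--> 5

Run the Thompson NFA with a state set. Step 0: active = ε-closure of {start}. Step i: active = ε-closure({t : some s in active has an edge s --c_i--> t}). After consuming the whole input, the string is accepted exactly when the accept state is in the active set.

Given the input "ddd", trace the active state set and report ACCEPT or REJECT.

S₀ = ε-closure({0}) = {0,2}
'd' @ 1: {1,2,3,4,5,6,7,8,10}  [accepting]
'd' @ 2: {1,2,3,4,5,6,7,8,10,11}  [accepting]
'd' @ 3: {1,2,3,4,5,6,7,8,10,11}  [accepting]
end set {1,2,3,4,5,6,7,8,10,11} — state 1 in

Answer: ACCEPT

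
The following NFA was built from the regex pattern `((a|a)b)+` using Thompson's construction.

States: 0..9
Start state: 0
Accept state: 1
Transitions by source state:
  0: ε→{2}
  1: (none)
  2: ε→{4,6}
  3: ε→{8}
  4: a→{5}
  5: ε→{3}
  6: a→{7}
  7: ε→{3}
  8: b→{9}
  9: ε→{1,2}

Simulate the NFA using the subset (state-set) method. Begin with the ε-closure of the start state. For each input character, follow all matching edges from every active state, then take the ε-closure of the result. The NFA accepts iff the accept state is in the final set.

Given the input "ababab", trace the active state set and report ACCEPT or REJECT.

Answer: ACCEPT

Trace:
S₀ = ε-closure({0}) = {0,2,4,6}
'a' @ 1: {3,5,7,8}
'b' @ 2: {1,2,4,6,9}  [accepting]
'a' @ 3: {3,5,7,8}
'b' @ 4: {1,2,4,6,9}  [accepting]
'a' @ 5: {3,5,7,8}
'b' @ 6: {1,2,4,6,9}  [accepting]
after full input: {1,2,4,6,9}  (accept=1 in)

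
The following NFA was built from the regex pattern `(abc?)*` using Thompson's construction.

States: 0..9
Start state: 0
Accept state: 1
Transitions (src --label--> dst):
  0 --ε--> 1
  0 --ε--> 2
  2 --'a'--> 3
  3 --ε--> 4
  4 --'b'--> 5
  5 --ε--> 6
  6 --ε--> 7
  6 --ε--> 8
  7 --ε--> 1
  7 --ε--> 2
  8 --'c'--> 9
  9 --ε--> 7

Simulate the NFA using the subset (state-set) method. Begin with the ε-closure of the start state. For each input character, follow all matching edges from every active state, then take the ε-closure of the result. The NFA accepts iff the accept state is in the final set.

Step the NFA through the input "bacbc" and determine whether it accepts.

Answer: REJECT

Steps:
start: ε-closure({0}) = {0,1,2}
'b' @ 1: {}  — no active states
rest 'acbc' ignored (set empty)
end set {} — state 1 not in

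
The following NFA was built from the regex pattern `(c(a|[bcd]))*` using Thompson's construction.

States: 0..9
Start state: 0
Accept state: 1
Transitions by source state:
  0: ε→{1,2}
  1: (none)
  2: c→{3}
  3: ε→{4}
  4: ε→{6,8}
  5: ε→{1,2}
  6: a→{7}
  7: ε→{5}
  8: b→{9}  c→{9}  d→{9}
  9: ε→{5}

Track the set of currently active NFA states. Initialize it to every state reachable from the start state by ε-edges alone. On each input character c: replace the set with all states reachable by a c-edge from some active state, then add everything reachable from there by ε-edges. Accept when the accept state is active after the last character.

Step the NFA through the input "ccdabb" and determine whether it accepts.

start: ε-closure({0}) = {0,1,2}
'c' @ 1: {3,4,6,8}
'c' @ 2: {1,2,5,9}  (accept∈set)
'd' @ 3: {}  — state set empty
rest 'abb' ignored (set empty)
after full input: {}  (accept=1 not in)

Answer: REJECT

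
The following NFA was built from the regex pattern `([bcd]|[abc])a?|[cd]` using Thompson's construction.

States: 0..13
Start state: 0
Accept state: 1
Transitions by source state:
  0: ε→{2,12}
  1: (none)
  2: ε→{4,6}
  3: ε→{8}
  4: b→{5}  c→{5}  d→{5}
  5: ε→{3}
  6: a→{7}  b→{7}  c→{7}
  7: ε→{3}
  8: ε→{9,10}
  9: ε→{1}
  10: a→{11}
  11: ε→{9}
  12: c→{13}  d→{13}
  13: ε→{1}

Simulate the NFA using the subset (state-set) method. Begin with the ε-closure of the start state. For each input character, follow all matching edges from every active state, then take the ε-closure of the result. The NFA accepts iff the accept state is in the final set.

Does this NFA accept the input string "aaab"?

Answer: REJECT

Derivation:
start: ε-closure({0}) = {0,2,4,6,12}
'a' @ 1: {1,3,7,8,9,10}  [accepting]
'a' @ 2: {1,9,11}  [accepting]
'a' @ 3: {}  — no active states
rest 'b' ignored (set empty)
end set {} — state 1 not in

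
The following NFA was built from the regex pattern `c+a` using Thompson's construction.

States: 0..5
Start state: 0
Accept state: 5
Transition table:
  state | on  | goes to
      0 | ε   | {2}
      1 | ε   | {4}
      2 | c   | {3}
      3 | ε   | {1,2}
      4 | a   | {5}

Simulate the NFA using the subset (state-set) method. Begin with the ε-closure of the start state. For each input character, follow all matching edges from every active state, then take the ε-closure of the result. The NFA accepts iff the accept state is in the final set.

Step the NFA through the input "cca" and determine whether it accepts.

Answer: ACCEPT

Derivation:
start: ε-closure({0}) = {0,2}
'c' @ 1: {1,2,3,4}
'c' @ 2: {1,2,3,4}
'a' @ 3: {5}  (accept∈set)
after full input: {5}  (accept=5 in)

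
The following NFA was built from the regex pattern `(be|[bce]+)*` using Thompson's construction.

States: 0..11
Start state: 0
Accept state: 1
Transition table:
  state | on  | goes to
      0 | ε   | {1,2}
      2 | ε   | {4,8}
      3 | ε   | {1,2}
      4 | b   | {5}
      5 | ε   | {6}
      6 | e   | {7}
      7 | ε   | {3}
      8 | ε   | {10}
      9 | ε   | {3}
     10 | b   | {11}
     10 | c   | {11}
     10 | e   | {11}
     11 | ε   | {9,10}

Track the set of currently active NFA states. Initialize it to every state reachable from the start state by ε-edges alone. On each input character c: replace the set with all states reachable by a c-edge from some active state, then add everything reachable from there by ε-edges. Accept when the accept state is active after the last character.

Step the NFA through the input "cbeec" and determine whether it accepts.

Answer: ACCEPT

Trace:
S₀ = ε-closure({0}) = {0,1,2,4,8,10}
'c' @ 1: {1,2,3,4,8,9,10,11}  (accept∈set)
'b' @ 2: {1,2,3,4,5,6,8,9,10,11}  (accept∈set)
'e' @ 3: {1,2,3,4,7,8,9,10,11}  (accept∈set)
'e' @ 4: {1,2,3,4,8,9,10,11}  (accept∈set)
'c' @ 5: {1,2,3,4,8,9,10,11}  (accept∈set)
final: {1,2,3,4,8,9,10,11}; accept 1 in set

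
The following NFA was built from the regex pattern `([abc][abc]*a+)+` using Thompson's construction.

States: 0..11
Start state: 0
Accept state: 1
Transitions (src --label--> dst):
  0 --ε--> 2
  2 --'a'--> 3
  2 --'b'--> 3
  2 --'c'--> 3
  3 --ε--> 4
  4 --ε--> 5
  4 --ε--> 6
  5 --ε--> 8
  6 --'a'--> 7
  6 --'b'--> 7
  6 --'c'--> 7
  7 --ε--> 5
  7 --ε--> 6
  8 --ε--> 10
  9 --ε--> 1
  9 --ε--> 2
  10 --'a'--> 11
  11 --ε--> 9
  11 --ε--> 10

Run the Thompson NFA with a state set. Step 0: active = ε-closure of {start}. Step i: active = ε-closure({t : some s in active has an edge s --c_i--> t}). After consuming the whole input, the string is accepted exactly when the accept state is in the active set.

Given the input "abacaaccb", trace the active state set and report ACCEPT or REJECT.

initial (ε-close {0}): {0,2}
'a' @ 1: {3,4,5,6,8,10}
'b' @ 2: {5,6,7,8,10}
'a' @ 3: {1,2,5,6,7,8,9,10,11}  [accepting]
'c' @ 4: {3,4,5,6,7,8,10}
'a' @ 5: {1,2,5,6,7,8,9,10,11}  [accepting]
'a' @ 6: {1,2,3,4,5,6,7,8,9,10,11}  [accepting]
'c' @ 7: {3,4,5,6,7,8,10}
'c' @ 8: {5,6,7,8,10}
'b' @ 9: {5,6,7,8,10}
final: {5,6,7,8,10}; accept 1 not in set

Answer: REJECT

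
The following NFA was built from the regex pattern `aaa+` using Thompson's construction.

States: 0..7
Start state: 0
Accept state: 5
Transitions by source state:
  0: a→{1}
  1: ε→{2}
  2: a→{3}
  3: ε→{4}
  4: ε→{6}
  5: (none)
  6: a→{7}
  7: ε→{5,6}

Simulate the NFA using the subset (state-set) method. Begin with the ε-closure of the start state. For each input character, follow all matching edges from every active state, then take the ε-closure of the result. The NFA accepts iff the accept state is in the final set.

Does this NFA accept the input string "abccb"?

Answer: REJECT

Steps:
start: ε-closure({0}) = {0}
'a' @ 1: {1,2}
'b' @ 2: {}  — no active states
rest 'ccb' ignored (set empty)
final: {}; accept 5 not in set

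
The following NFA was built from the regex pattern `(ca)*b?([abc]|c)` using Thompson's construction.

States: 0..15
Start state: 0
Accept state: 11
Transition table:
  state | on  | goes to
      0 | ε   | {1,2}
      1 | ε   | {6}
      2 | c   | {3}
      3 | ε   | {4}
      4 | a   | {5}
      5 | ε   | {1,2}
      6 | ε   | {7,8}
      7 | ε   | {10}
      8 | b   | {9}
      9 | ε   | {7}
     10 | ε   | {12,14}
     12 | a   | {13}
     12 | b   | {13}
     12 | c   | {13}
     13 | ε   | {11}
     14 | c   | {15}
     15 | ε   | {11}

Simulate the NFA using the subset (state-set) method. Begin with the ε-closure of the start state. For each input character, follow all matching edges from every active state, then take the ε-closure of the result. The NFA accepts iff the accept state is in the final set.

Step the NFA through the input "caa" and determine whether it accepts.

initial (ε-close {0}): {0,1,2,6,7,8,10,12,14}
'c' @ 1: {3,4,11,13,15}  (accept∈set)
'a' @ 2: {1,2,5,6,7,8,10,12,14}
'a' @ 3: {11,13}  (accept∈set)
end set {11,13} — state 11 in

Answer: ACCEPT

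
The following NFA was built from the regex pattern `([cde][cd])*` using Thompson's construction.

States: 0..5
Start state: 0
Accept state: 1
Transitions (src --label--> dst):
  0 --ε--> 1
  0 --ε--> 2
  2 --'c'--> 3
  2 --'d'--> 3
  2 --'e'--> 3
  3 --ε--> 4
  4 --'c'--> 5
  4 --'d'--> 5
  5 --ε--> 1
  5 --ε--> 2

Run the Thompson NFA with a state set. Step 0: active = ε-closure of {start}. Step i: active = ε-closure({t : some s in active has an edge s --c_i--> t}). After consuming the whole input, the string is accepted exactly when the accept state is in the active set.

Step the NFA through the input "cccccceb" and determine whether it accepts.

S₀ = ε-closure({0}) = {0,1,2}
'c' @ 1: {3,4}
'c' @ 2: {1,2,5}  [accepting]
'c' @ 3: {3,4}
'c' @ 4: {1,2,5}  [accepting]
'c' @ 5: {3,4}
'c' @ 6: {1,2,5}  [accepting]
'e' @ 7: {3,4}
'b' @ 8: {}  — no active states
after full input: {}  (accept=1 not in)

Answer: REJECT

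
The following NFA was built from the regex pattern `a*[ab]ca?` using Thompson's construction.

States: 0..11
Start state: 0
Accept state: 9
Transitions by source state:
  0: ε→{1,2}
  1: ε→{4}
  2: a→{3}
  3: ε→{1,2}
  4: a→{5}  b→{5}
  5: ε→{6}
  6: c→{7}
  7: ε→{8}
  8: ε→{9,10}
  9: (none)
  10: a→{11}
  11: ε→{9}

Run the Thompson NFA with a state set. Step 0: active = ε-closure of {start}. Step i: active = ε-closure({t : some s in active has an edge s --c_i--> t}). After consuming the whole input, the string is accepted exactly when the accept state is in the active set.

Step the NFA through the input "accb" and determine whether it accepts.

Answer: REJECT

Steps:
initial (ε-close {0}): {0,1,2,4}
'a' @ 1: {1,2,3,4,5,6}
'c' @ 2: {7,8,9,10}  [accepting]
'c' @ 3: {}  — no active states
rest 'b' ignored (set empty)
end set {} — state 9 not in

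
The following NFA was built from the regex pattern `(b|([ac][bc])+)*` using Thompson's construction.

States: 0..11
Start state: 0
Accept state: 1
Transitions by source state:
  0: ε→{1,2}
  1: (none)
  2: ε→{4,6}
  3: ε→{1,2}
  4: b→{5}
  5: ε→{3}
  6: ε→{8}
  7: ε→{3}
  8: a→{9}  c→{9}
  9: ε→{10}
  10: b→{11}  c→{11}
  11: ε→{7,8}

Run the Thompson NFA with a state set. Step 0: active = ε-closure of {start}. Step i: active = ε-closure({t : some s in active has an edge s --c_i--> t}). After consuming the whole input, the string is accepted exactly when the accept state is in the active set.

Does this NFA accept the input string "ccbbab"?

Answer: ACCEPT

Derivation:
S₀ = ε-closure({0}) = {0,1,2,4,6,8}
'c' @ 1: {9,10}
'c' @ 2: {1,2,3,4,6,7,8,11}  (accept∈set)
'b' @ 3: {1,2,3,4,5,6,8}  (accept∈set)
'b' @ 4: {1,2,3,4,5,6,8}  (accept∈set)
'a' @ 5: {9,10}
'b' @ 6: {1,2,3,4,6,7,8,11}  (accept∈set)
final: {1,2,3,4,6,7,8,11}; accept 1 in set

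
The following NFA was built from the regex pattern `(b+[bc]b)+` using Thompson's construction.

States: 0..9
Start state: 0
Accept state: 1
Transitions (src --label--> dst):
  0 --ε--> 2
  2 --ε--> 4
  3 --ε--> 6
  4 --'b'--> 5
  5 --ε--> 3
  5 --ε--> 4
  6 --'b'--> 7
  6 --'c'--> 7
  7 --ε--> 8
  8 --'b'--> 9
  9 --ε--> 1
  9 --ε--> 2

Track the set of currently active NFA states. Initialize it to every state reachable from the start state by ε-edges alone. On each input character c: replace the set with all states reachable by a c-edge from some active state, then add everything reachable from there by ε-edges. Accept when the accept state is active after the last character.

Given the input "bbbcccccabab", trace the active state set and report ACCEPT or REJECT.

Answer: REJECT

Steps:
initial (ε-close {0}): {0,2,4}
'b' @ 1: {3,4,5,6}
'b' @ 2: {3,4,5,6,7,8}
'b' @ 3: {1,2,3,4,5,6,7,8,9}  ✓accept
'c' @ 4: {7,8}
'c' @ 5: {}  — no active states
rest 'cccabab' ignored (set empty)
end set {} — state 1 not in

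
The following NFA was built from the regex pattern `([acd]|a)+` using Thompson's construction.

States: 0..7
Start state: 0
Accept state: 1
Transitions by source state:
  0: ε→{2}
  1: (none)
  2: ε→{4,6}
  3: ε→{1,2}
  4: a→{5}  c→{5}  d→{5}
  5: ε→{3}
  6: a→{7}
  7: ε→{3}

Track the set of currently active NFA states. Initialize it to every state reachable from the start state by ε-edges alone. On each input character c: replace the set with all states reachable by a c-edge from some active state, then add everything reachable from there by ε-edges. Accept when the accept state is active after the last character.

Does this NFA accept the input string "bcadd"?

start: ε-closure({0}) = {0,2,4,6}
'b' @ 1: {}  — no active states
rest 'cadd' ignored (set empty)
after full input: {}  (accept=1 not in)

Answer: REJECT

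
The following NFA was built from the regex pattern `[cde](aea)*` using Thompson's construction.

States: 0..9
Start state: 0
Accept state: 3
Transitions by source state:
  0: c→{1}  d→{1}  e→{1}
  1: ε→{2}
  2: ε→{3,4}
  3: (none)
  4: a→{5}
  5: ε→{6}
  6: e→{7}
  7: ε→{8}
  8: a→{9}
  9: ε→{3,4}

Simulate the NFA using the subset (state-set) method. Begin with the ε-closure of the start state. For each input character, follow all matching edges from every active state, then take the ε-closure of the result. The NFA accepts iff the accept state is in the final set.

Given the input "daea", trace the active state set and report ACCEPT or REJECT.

Answer: ACCEPT

Trace:
S₀ = ε-closure({0}) = {0}
'd' @ 1: {1,2,3,4}  (accept∈set)
'a' @ 2: {5,6}
'e' @ 3: {7,8}
'a' @ 4: {3,4,9}  (accept∈set)
end set {3,4,9} — state 3 in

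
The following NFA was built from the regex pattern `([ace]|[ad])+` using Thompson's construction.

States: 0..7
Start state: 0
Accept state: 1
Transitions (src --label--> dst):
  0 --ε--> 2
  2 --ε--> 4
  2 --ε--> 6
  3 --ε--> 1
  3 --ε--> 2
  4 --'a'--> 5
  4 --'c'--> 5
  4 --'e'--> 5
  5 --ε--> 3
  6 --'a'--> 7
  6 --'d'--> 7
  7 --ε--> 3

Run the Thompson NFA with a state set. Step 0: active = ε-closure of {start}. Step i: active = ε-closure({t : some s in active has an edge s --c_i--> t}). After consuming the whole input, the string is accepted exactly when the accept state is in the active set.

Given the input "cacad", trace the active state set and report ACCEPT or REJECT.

Answer: ACCEPT

Trace:
initial (ε-close {0}): {0,2,4,6}
'c' @ 1: {1,2,3,4,5,6}  (accept∈set)
'a' @ 2: {1,2,3,4,5,6,7}  (accept∈set)
'c' @ 3: {1,2,3,4,5,6}  (accept∈set)
'a' @ 4: {1,2,3,4,5,6,7}  (accept∈set)
'd' @ 5: {1,2,3,4,6,7}  (accept∈set)
end set {1,2,3,4,6,7} — state 1 in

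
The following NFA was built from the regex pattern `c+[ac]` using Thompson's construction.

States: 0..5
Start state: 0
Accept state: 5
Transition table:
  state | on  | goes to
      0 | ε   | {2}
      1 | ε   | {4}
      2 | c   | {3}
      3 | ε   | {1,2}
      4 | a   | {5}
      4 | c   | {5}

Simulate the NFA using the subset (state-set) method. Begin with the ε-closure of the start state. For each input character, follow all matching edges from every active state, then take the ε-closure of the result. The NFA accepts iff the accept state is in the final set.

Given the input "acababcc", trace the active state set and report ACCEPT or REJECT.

initial (ε-close {0}): {0,2}
'a' @ 1: {}  — state set empty
rest 'cababcc' ignored (set empty)
end set {} — state 5 not in

Answer: REJECT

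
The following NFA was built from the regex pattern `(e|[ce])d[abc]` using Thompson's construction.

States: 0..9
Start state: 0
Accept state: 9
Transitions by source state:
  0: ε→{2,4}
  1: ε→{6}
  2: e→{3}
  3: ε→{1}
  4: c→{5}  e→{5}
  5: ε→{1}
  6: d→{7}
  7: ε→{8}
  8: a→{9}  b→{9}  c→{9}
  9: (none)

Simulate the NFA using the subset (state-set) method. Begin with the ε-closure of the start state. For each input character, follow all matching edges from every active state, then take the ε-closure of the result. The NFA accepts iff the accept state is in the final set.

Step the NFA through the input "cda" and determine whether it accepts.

Answer: ACCEPT

Derivation:
S₀ = ε-closure({0}) = {0,2,4}
'c' @ 1: {1,5,6}
'd' @ 2: {7,8}
'a' @ 3: {9}  [accepting]
after full input: {9}  (accept=9 in)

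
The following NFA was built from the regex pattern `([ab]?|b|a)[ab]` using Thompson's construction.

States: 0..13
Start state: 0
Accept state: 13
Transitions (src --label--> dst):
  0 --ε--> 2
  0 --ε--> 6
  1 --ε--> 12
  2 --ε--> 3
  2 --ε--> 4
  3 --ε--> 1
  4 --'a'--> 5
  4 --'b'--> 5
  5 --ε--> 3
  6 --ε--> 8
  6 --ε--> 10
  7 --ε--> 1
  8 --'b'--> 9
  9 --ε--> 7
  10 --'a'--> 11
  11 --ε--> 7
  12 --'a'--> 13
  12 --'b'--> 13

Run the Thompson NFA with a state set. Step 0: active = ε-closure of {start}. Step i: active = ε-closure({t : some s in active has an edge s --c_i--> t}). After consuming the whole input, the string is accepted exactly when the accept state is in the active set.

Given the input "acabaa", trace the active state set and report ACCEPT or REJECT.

initial (ε-close {0}): {0,1,2,3,4,6,8,10,12}
'a' @ 1: {1,3,5,7,11,12,13}  [accepting]
'c' @ 2: {}  — state set empty
rest 'abaa' ignored (set empty)
final: {}; accept 13 not in set

Answer: REJECT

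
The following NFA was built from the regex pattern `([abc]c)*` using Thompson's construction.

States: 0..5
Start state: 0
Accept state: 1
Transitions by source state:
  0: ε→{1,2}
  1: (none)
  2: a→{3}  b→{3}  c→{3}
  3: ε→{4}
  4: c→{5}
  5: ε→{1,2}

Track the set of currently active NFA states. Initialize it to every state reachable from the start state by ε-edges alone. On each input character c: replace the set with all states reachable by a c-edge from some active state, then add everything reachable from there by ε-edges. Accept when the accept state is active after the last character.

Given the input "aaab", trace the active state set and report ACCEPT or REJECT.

Answer: REJECT

Steps:
start: ε-closure({0}) = {0,1,2}
'a' @ 1: {3,4}
'a' @ 2: {}  — dead — no transitions
rest 'ab' ignored (set empty)
after full input: {}  (accept=1 not in)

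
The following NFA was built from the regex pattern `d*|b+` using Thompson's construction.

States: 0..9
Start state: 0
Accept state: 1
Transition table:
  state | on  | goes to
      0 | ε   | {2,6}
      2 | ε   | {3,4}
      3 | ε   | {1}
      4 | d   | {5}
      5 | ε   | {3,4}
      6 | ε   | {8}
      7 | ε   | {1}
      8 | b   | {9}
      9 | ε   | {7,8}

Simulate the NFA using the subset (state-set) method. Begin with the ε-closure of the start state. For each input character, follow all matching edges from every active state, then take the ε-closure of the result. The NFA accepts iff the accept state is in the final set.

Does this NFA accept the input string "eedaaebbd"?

Answer: REJECT

Steps:
initial (ε-close {0}): {0,1,2,3,4,6,8}
'e' @ 1: {}  — dead — no transitions
rest 'edaaebbd' ignored (set empty)
end set {} — state 1 not in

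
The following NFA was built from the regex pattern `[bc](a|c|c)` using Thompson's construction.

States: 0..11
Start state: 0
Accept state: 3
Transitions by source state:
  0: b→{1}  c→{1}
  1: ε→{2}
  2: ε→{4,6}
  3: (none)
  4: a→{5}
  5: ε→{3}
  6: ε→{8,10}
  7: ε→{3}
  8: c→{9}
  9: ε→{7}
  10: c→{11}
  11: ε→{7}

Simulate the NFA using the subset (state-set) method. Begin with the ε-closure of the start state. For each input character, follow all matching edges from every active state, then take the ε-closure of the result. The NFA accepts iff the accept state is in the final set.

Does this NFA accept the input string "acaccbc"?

initial (ε-close {0}): {0}
'a' @ 1: {}  — dead — no transitions
rest 'caccbc' ignored (set empty)
final: {}; accept 3 not in set

Answer: REJECT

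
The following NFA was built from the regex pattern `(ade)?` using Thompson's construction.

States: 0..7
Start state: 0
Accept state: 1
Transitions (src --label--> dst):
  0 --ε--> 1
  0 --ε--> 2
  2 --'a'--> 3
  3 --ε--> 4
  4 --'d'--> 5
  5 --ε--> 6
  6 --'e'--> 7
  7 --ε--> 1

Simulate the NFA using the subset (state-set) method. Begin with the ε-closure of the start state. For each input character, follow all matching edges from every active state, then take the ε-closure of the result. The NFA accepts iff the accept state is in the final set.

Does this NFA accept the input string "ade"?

start: ε-closure({0}) = {0,1,2}
'a' @ 1: {3,4}
'd' @ 2: {5,6}
'e' @ 3: {1,7}  [accepting]
after full input: {1,7}  (accept=1 in)

Answer: ACCEPT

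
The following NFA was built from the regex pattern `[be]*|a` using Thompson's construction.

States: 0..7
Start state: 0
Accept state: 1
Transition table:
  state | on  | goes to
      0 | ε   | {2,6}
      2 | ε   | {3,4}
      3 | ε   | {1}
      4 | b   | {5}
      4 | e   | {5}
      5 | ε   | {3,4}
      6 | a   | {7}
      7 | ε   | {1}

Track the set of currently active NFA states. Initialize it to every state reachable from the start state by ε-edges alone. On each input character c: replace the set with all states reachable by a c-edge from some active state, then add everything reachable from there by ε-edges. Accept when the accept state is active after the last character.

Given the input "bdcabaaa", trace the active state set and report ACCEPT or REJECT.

S₀ = ε-closure({0}) = {0,1,2,3,4,6}
'b' @ 1: {1,3,4,5}  (accept∈set)
'd' @ 2: {}  — dead — no transitions
rest 'cabaaa' ignored (set empty)
after full input: {}  (accept=1 not in)

Answer: REJECT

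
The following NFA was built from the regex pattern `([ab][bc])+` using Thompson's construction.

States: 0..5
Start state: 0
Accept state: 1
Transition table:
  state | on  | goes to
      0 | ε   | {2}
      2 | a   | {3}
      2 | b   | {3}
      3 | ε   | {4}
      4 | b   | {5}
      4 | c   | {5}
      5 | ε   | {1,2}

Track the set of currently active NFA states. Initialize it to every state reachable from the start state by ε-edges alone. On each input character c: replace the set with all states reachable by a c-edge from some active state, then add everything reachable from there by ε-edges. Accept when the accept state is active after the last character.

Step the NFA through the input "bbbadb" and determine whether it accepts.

start: ε-closure({0}) = {0,2}
'b' @ 1: {3,4}
'b' @ 2: {1,2,5}  [accepting]
'b' @ 3: {3,4}
'a' @ 4: {}  — no active states
rest 'db' ignored (set empty)
final: {}; accept 1 not in set

Answer: REJECT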